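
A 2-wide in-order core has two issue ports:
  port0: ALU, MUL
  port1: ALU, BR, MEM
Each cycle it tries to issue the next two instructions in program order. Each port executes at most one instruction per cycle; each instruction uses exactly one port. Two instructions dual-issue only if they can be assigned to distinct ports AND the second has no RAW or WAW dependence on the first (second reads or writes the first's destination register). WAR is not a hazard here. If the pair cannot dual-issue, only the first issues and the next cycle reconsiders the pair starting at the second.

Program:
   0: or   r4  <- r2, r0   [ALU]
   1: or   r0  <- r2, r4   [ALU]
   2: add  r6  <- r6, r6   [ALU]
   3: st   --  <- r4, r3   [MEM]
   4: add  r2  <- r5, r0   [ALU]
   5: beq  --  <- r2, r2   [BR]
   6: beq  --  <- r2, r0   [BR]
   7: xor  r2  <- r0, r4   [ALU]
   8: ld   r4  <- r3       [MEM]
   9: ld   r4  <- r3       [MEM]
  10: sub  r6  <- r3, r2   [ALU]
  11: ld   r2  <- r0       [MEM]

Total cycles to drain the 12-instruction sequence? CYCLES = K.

#0 head=0: or.ALU i0 RAW r4
#1 head=1: or.ALU+add.ALU i1/i2 2-wide
#2 head=3: st.MEM+add.ALU i3/i4 2-wide
#3 head=5: beq.BR i5 no-port BR/BR
#4 head=6: beq.BR+xor.ALU i6/i7 2-wide
#5 head=8: ld.MEM i8 no-port MEM/MEM
#6 head=9: ld.MEM+sub.ALU i9/i10 2-wide
#7 head=11: ld.MEM i11 tail

CYCLES = 8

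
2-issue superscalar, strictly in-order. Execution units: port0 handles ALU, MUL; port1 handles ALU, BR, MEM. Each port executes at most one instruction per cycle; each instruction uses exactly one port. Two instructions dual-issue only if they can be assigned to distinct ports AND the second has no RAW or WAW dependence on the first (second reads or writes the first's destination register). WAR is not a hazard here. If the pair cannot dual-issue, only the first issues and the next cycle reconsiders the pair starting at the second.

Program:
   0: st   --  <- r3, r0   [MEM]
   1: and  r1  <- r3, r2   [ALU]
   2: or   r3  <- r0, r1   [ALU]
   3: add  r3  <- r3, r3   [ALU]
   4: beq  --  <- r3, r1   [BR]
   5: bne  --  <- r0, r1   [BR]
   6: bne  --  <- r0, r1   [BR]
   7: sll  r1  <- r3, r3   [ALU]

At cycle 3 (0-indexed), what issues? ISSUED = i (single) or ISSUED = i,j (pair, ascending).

ISSUED = 4

[0] i0+i1  st.MEM;and.ALU  -- 2-wide
[1] i2  or.ALU  -- RAW+WAW r3
[2] i3  add.ALU  -- RAW r3
[3] i4  beq.BR  -- no-port BR/BR
[4] i5  bne.BR  -- no-port BR/BR
[5] i6+i7  bne.BR;sll.ALU  -- 2-wide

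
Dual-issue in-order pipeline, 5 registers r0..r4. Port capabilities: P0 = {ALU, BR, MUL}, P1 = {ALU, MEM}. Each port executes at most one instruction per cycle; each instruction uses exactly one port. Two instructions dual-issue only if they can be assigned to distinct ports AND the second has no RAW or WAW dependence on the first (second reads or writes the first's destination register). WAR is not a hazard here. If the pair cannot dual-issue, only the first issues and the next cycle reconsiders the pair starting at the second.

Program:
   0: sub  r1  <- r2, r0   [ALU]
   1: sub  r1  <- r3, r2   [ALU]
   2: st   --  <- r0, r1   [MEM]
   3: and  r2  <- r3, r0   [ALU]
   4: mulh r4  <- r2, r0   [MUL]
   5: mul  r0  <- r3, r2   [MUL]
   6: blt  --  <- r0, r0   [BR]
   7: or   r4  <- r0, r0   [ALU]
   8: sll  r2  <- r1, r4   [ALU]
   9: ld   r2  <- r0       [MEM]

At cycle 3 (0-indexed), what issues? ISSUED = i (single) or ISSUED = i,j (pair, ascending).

ISSUED = 4

[0] i0  sub  -- WAW r1
[1] i1  sub  -- RAW r1
[2] i2/i3  st;and  -- 2-wide
[3] i4  mulh  -- no-port MUL/MUL
[4] i5  mul  -- no-port MUL/BR
[5] i6/i7  blt;or  -- 2-wide
[6] i8  sll  -- WAW r2
[7] i9  ld  -- tail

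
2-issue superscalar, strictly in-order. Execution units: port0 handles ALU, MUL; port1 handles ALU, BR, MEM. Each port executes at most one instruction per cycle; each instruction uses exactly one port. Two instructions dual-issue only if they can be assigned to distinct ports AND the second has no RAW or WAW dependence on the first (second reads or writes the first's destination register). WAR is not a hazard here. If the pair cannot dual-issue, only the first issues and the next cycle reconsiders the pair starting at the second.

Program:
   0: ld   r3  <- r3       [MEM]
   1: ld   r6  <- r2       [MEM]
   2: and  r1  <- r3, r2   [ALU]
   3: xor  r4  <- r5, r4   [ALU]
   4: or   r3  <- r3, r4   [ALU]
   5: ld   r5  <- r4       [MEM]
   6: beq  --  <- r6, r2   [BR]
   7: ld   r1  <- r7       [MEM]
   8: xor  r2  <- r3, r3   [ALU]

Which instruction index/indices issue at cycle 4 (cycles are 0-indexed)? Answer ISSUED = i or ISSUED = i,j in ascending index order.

0. ld.MEM @i0  | no-port MEM/MEM
1. ld.MEM+and.ALU @i1/i2  | dual
2. xor.ALU @i3  | RAW r4
3. or.ALU+ld.MEM @i4/i5  | dual
4. beq.BR @i6  | no-port BR/MEM
5. ld.MEM+xor.ALU @i7/i8  | dual

ISSUED = 6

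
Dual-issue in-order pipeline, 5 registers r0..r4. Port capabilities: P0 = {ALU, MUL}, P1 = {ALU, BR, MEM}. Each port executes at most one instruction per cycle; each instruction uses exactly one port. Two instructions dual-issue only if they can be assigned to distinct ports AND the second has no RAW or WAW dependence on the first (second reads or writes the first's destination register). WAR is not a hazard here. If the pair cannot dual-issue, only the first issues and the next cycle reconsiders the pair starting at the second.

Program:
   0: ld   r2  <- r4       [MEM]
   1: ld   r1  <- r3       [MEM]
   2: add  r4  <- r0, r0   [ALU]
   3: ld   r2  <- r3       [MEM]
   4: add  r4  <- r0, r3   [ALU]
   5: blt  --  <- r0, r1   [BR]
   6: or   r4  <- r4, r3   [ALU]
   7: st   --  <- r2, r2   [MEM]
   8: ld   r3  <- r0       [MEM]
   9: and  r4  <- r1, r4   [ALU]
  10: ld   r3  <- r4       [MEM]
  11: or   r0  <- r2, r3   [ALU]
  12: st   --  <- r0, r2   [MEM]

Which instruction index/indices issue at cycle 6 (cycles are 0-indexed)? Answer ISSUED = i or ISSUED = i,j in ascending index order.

ISSUED = 10

#0 head=0: ld.MEM i0 no-port MEM/MEM
#1 head=1: ld.MEM add.ALU i1&i2 2-wide
#2 head=3: ld.MEM add.ALU i3&i4 2-wide
#3 head=5: blt.BR or.ALU i5&i6 2-wide
#4 head=7: st.MEM i7 no-port MEM/MEM
#5 head=8: ld.MEM and.ALU i8&i9 2-wide
#6 head=10: ld.MEM i10 RAW r3
#7 head=11: or.ALU i11 RAW r0
#8 head=12: st.MEM i12 tail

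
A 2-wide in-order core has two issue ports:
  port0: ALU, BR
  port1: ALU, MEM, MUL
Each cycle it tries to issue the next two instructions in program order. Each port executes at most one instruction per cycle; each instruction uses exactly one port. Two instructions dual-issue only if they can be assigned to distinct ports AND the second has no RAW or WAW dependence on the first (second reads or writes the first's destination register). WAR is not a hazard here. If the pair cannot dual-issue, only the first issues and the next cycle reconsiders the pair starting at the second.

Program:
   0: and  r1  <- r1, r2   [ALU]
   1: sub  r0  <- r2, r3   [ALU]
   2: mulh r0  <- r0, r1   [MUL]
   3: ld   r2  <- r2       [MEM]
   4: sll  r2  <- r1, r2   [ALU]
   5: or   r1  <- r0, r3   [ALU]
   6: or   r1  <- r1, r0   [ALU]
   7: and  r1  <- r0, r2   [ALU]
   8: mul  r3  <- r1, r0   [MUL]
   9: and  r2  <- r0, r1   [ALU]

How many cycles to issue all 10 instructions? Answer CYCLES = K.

CYCLES = 7

t=0 i0/i1:and.ALU+sub.ALU ; pair
t=1 i2:mulh.MUL ; no-port MUL/MEM
t=2 i3:ld.MEM ; RAW+WAW r2
t=3 i4/i5:sll.ALU+or.ALU ; pair
t=4 i6:or.ALU ; WAW r1
t=5 i7:and.ALU ; RAW r1
t=6 i8/i9:mul.MUL+and.ALU ; pair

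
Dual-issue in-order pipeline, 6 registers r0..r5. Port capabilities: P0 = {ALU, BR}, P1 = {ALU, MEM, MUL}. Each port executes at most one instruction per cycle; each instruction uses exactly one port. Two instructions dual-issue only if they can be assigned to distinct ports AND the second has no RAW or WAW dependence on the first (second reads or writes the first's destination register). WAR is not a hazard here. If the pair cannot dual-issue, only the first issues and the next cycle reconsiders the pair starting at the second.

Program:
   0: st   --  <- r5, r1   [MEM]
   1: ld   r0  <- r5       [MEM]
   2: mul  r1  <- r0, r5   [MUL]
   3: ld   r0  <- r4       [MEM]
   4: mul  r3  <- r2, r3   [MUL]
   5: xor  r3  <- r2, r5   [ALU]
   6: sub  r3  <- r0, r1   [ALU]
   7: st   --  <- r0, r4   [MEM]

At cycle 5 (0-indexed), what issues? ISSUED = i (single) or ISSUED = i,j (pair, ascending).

ISSUED = 5

0. st.MEM @i0  | no-port MEM/MEM
1. ld.MEM @i1  | no-port MEM/MUL
2. mul.MUL @i2  | no-port MUL/MEM
3. ld.MEM @i3  | no-port MEM/MUL
4. mul.MUL @i4  | WAW r3
5. xor.ALU @i5  | WAW r3
6. sub.ALU;st.MEM @i6/i7  | 2-wide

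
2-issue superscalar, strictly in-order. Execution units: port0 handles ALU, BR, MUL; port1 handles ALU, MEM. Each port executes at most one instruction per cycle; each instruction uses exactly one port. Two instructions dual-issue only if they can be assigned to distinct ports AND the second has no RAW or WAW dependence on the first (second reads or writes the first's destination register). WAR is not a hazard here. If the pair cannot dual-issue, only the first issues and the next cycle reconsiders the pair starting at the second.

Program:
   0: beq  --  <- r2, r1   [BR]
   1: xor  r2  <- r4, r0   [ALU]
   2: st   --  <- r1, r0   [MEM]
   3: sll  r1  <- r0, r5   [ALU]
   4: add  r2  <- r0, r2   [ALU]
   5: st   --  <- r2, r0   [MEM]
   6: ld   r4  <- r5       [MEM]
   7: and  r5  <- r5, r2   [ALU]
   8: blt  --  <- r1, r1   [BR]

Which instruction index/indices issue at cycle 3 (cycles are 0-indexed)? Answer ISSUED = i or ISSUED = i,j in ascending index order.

  cy0 -> i0+i1 (beq+xor) dual
  cy1 -> i2+i3 (st+sll) dual
  cy2 -> i4 (add) RAW r2
  cy3 -> i5 (st) no-port MEM/MEM
  cy4 -> i6+i7 (ld+and) dual
  cy5 -> i8 (blt) tail

ISSUED = 5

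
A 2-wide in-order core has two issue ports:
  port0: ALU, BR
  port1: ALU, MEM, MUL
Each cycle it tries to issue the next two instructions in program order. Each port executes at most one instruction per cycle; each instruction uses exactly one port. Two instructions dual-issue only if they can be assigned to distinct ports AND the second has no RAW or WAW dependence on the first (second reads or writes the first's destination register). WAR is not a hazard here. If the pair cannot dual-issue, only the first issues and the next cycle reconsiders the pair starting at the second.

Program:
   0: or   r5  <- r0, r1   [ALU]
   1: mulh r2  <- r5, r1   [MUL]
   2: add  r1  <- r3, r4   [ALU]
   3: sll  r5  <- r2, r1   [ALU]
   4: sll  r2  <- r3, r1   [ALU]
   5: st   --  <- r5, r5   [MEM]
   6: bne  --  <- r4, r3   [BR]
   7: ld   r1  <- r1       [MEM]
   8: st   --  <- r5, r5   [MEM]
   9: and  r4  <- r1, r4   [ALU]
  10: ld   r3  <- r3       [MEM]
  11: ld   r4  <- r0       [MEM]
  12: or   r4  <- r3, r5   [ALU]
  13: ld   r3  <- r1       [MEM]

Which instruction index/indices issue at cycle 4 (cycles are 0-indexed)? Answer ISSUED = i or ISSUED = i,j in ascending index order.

ISSUED = 7

[0] i0  or.ALU  -- RAW r5
[1] i1,i2  mulh.MUL+add.ALU  -- 2-wide
[2] i3,i4  sll.ALU+sll.ALU  -- 2-wide
[3] i5,i6  st.MEM+bne.BR  -- 2-wide
[4] i7  ld.MEM  -- no-port MEM/MEM
[5] i8,i9  st.MEM+and.ALU  -- 2-wide
[6] i10  ld.MEM  -- no-port MEM/MEM
[7] i11  ld.MEM  -- WAW r4
[8] i12,i13  or.ALU+ld.MEM  -- 2-wide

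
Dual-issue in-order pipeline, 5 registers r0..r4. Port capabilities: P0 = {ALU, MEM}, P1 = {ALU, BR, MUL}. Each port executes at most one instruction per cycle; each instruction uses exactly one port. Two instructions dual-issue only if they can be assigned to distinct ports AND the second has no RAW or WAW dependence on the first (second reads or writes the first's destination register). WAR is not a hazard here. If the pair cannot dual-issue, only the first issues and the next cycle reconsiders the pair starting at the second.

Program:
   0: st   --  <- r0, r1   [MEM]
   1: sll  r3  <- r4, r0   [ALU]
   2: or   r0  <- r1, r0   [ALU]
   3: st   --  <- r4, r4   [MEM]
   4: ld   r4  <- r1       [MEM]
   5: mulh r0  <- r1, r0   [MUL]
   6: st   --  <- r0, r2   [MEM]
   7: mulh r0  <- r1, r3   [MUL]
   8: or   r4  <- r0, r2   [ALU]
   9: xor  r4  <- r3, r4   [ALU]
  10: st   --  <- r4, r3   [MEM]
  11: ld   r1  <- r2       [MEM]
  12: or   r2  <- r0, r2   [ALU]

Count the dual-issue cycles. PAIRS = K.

  cy0 -> i0+i1 (st.MEM/sll.ALU) 2-wide
  cy1 -> i2+i3 (or.ALU/st.MEM) 2-wide
  cy2 -> i4+i5 (ld.MEM/mulh.MUL) 2-wide
  cy3 -> i6+i7 (st.MEM/mulh.MUL) 2-wide
  cy4 -> i8 (or.ALU) RAW+WAW r4
  cy5 -> i9 (xor.ALU) RAW r4
  cy6 -> i10 (st.MEM) no-port MEM/MEM
  cy7 -> i11+i12 (ld.MEM/or.ALU) 2-wide

PAIRS = 5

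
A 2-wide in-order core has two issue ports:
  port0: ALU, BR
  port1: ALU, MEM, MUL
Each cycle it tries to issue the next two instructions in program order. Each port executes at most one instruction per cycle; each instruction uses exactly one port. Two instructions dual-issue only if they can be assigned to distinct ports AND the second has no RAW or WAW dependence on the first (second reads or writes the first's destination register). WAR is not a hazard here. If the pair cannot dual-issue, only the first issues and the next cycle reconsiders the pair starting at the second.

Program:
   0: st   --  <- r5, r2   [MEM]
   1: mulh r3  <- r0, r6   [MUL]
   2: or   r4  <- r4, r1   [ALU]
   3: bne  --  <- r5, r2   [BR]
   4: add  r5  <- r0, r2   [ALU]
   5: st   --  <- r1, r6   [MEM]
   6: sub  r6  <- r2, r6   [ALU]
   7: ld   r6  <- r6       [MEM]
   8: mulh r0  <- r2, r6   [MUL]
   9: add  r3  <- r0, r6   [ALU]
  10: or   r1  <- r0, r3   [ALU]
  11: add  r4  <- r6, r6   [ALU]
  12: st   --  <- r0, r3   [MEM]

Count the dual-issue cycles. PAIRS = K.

0. st.MEM @i0  | no-port MEM/MUL
1. mulh.MUL;or.ALU @i1/i2  | 2-wide
2. bne.BR;add.ALU @i3/i4  | 2-wide
3. st.MEM;sub.ALU @i5/i6  | 2-wide
4. ld.MEM @i7  | no-port MEM/MUL
5. mulh.MUL @i8  | RAW r0
6. add.ALU @i9  | RAW r3
7. or.ALU;add.ALU @i10/i11  | 2-wide
8. st.MEM @i12  | tail

PAIRS = 4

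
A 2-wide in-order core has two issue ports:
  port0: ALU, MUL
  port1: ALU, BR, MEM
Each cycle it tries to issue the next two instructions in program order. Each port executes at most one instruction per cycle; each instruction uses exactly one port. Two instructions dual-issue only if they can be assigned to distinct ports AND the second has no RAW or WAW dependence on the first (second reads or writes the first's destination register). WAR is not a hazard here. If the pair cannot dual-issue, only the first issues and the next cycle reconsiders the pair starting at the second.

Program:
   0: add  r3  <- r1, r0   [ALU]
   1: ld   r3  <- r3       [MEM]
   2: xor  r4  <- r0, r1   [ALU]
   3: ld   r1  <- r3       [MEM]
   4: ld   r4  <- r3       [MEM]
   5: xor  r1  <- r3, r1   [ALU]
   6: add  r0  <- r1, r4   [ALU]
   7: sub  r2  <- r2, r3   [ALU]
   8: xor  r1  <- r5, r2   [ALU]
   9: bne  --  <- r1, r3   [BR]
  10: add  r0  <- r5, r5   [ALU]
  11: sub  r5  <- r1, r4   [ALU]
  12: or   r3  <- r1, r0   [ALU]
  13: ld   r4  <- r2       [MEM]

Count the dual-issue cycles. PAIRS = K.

#0 head=0: add i0 RAW+WAW r3
#1 head=1: ld/xor i1&i2 pair
#2 head=3: ld i3 no-port MEM/MEM
#3 head=4: ld/xor i4&i5 pair
#4 head=6: add/sub i6&i7 pair
#5 head=8: xor i8 RAW r1
#6 head=9: bne/add i9&i10 pair
#7 head=11: sub/or i11&i12 pair
#8 head=13: ld i13 tail

PAIRS = 5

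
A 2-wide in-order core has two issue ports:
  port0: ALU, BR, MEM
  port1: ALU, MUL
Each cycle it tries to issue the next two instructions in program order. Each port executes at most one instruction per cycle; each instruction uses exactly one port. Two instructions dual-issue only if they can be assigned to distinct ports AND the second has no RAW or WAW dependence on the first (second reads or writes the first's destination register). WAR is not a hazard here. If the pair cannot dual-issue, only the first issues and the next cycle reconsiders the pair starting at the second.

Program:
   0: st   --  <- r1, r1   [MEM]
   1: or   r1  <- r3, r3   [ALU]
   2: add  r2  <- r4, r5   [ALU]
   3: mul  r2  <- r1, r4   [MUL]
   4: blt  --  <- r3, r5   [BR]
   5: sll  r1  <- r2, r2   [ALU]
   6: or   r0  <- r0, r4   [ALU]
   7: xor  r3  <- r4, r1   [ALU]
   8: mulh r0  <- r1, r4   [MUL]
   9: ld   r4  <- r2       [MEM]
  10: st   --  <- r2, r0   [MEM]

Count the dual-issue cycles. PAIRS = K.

PAIRS = 4

c0: i0/i1 st.MEM+or.ALU  2-wide
c1: i2 add.ALU  WAW r2
c2: i3/i4 mul.MUL+blt.BR  2-wide
c3: i5/i6 sll.ALU+or.ALU  2-wide
c4: i7/i8 xor.ALU+mulh.MUL  2-wide
c5: i9 ld.MEM  no-port MEM/MEM
c6: i10 st.MEM  tail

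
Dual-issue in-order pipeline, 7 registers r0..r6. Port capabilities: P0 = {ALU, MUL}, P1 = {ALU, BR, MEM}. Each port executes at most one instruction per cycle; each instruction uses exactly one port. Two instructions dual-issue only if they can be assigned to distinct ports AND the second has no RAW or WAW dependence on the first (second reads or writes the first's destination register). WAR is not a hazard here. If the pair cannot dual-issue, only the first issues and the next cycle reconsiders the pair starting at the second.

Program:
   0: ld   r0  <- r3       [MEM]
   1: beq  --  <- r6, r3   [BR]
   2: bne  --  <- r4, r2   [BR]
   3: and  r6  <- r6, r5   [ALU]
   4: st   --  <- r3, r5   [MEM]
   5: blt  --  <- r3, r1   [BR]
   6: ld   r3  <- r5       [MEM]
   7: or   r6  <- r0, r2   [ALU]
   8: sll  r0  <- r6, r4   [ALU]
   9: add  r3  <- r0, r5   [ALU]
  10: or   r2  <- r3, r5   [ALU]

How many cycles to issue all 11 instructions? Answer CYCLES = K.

CYCLES = 9

0. ld.MEM @i0  | no-port MEM/BR
1. beq.BR @i1  | no-port BR/BR
2. bne.BR/and.ALU @i2/i3  | 2-wide
3. st.MEM @i4  | no-port MEM/BR
4. blt.BR @i5  | no-port BR/MEM
5. ld.MEM/or.ALU @i6/i7  | 2-wide
6. sll.ALU @i8  | RAW r0
7. add.ALU @i9  | RAW r3
8. or.ALU @i10  | tail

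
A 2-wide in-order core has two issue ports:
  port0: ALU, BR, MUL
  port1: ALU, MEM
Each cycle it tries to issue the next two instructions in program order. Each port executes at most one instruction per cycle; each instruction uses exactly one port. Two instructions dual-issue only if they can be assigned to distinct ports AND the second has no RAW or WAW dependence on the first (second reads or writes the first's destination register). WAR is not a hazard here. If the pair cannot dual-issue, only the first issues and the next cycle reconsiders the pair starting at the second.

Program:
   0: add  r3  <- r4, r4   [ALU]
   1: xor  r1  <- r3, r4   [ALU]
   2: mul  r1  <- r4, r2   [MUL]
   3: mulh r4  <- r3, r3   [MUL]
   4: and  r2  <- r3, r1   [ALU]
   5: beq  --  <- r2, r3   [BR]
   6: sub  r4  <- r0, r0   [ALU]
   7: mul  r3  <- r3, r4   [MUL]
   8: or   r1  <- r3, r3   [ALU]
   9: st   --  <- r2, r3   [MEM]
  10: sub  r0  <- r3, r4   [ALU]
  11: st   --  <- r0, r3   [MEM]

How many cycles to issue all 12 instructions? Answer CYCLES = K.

CYCLES = 9

0. add.ALU @i0  | RAW r3
1. xor.ALU @i1  | WAW r1
2. mul.MUL @i2  | no-port MUL/MUL
3. mulh.MUL/and.ALU @i3+i4  | pair
4. beq.BR/sub.ALU @i5+i6  | pair
5. mul.MUL @i7  | RAW r3
6. or.ALU/st.MEM @i8+i9  | pair
7. sub.ALU @i10  | RAW r0
8. st.MEM @i11  | tail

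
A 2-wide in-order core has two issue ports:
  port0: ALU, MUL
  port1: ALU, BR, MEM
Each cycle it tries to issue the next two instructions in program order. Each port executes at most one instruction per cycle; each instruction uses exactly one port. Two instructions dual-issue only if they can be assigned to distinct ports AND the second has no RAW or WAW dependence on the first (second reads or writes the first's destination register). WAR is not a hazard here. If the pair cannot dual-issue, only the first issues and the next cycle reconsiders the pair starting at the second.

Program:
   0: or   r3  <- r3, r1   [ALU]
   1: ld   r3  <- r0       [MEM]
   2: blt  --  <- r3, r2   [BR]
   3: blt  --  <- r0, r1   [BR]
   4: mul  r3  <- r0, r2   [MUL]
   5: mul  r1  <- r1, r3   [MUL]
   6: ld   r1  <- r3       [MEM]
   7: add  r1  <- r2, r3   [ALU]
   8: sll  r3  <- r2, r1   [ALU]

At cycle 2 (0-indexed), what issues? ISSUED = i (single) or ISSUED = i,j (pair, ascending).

ISSUED = 2

[0] i0  or.ALU  -- WAW r3
[1] i1  ld.MEM  -- no-port MEM/BR
[2] i2  blt.BR  -- no-port BR/BR
[3] i3&i4  blt.BR/mul.MUL  -- 2-wide
[4] i5  mul.MUL  -- WAW r1
[5] i6  ld.MEM  -- WAW r1
[6] i7  add.ALU  -- RAW r1
[7] i8  sll.ALU  -- tail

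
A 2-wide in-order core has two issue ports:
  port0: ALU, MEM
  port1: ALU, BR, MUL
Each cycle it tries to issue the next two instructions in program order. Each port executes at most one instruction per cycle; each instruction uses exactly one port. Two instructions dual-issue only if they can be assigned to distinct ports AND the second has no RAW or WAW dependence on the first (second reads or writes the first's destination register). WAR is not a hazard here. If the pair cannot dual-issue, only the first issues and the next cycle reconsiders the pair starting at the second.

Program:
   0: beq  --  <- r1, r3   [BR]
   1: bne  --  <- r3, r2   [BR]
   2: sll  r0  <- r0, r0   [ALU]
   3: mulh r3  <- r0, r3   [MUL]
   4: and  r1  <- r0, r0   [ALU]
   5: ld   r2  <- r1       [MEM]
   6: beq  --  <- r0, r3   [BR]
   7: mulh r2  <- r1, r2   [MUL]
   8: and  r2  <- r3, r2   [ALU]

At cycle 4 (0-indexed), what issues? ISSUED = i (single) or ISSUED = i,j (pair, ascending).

#0 head=0: beq i0 no-port BR/BR
#1 head=1: bne/sll i1,i2 pair
#2 head=3: mulh/and i3,i4 pair
#3 head=5: ld/beq i5,i6 pair
#4 head=7: mulh i7 RAW+WAW r2
#5 head=8: and i8 tail

ISSUED = 7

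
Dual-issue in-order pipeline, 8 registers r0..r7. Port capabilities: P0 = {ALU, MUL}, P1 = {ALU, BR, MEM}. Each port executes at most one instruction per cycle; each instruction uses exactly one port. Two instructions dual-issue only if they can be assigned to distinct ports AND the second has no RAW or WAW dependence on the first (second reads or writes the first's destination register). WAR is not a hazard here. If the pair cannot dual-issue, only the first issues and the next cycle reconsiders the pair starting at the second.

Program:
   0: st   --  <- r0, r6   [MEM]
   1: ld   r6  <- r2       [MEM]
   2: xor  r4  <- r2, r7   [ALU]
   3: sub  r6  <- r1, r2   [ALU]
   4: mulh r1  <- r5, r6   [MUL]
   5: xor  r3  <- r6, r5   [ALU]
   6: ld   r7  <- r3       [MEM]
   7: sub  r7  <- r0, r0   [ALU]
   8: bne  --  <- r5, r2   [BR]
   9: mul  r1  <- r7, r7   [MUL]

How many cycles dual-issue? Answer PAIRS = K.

c0: i0 st  no-port MEM/MEM
c1: i1+i2 ld xor  pair
c2: i3 sub  RAW r6
c3: i4+i5 mulh xor  pair
c4: i6 ld  WAW r7
c5: i7+i8 sub bne  pair
c6: i9 mul  tail

PAIRS = 3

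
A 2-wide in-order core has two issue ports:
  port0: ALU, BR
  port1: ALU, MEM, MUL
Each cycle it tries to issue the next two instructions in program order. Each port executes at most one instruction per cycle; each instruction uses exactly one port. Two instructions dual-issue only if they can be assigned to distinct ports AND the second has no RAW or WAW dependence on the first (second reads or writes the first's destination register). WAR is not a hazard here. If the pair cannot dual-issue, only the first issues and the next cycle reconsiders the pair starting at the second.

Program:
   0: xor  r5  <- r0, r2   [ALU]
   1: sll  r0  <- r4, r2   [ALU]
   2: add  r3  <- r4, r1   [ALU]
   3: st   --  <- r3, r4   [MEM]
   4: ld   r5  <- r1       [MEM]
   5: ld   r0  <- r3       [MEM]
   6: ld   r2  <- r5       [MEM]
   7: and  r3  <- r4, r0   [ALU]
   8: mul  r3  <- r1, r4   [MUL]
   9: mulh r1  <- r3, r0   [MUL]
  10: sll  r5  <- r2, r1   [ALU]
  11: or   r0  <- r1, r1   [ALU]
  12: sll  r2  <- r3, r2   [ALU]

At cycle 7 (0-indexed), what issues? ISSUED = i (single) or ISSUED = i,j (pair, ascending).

t=0 i0/i1:xor.ALU/sll.ALU ; dual
t=1 i2:add.ALU ; RAW r3
t=2 i3:st.MEM ; no-port MEM/MEM
t=3 i4:ld.MEM ; no-port MEM/MEM
t=4 i5:ld.MEM ; no-port MEM/MEM
t=5 i6/i7:ld.MEM/and.ALU ; dual
t=6 i8:mul.MUL ; no-port MUL/MUL
t=7 i9:mulh.MUL ; RAW r1
t=8 i10/i11:sll.ALU/or.ALU ; dual
t=9 i12:sll.ALU ; tail

ISSUED = 9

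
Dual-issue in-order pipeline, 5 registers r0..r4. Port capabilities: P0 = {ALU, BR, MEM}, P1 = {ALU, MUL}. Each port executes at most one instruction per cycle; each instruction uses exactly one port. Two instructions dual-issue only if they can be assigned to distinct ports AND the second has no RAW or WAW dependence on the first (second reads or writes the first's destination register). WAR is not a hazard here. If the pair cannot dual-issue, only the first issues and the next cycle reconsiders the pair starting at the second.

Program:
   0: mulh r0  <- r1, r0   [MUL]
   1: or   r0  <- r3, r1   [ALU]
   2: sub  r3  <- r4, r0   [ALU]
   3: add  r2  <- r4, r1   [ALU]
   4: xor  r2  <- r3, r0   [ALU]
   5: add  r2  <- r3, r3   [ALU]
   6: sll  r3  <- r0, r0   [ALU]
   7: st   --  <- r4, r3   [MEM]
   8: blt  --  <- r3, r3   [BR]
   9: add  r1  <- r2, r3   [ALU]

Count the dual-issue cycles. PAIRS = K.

PAIRS = 3

t=0 i0:mulh.MUL ; WAW r0
t=1 i1:or.ALU ; RAW r0
t=2 i2/i3:sub.ALU+add.ALU ; pair
t=3 i4:xor.ALU ; WAW r2
t=4 i5/i6:add.ALU+sll.ALU ; pair
t=5 i7:st.MEM ; no-port MEM/BR
t=6 i8/i9:blt.BR+add.ALU ; pair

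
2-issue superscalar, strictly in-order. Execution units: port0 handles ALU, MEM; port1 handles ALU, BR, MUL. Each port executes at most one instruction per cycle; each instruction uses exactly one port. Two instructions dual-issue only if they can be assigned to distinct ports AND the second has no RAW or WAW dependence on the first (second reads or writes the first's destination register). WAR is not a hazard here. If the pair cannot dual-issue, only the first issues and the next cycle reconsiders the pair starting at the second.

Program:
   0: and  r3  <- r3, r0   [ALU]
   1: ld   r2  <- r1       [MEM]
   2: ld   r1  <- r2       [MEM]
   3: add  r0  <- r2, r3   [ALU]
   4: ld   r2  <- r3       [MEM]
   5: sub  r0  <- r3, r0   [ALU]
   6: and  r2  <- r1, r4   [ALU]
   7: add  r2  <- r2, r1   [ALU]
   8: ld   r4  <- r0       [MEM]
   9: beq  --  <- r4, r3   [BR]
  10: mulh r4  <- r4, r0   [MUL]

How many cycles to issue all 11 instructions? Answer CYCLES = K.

t=0 i0+i1:and+ld ; dual
t=1 i2+i3:ld+add ; dual
t=2 i4+i5:ld+sub ; dual
t=3 i6:and ; RAW+WAW r2
t=4 i7+i8:add+ld ; dual
t=5 i9:beq ; no-port BR/MUL
t=6 i10:mulh ; tail

CYCLES = 7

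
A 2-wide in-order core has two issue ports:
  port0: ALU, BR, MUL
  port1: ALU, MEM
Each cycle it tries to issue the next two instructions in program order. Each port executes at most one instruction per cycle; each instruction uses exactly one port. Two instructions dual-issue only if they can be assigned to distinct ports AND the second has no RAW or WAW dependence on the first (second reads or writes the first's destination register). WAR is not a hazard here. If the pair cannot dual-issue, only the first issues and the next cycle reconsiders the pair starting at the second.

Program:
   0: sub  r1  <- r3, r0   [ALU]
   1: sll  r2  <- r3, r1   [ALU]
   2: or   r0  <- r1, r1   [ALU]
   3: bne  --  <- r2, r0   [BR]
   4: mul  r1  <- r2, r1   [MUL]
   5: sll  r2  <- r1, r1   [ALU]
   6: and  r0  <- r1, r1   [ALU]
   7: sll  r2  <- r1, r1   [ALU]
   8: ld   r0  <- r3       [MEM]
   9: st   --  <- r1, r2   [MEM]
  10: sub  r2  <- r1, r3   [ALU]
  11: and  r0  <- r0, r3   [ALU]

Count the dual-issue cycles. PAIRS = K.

  cy0 -> i0 (sub) RAW r1
  cy1 -> i1,i2 (sll or) pair
  cy2 -> i3 (bne) no-port BR/MUL
  cy3 -> i4 (mul) RAW r1
  cy4 -> i5,i6 (sll and) pair
  cy5 -> i7,i8 (sll ld) pair
  cy6 -> i9,i10 (st sub) pair
  cy7 -> i11 (and) tail

PAIRS = 4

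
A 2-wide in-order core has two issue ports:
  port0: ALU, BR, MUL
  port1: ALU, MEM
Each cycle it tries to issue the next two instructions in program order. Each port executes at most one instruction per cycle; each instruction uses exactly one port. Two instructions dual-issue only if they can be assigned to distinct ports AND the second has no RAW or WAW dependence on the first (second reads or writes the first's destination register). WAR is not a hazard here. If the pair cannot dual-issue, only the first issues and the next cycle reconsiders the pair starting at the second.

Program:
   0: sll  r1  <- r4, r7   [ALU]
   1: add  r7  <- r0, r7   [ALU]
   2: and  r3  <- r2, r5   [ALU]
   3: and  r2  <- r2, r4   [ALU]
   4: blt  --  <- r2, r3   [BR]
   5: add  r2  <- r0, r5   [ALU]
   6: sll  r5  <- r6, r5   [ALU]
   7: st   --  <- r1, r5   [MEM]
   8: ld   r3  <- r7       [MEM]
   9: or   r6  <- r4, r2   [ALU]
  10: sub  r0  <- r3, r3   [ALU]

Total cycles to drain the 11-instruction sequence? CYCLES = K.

[0] i0+i1  sll.ALU/add.ALU  -- 2-wide
[1] i2+i3  and.ALU/and.ALU  -- 2-wide
[2] i4+i5  blt.BR/add.ALU  -- 2-wide
[3] i6  sll.ALU  -- RAW r5
[4] i7  st.MEM  -- no-port MEM/MEM
[5] i8+i9  ld.MEM/or.ALU  -- 2-wide
[6] i10  sub.ALU  -- tail

CYCLES = 7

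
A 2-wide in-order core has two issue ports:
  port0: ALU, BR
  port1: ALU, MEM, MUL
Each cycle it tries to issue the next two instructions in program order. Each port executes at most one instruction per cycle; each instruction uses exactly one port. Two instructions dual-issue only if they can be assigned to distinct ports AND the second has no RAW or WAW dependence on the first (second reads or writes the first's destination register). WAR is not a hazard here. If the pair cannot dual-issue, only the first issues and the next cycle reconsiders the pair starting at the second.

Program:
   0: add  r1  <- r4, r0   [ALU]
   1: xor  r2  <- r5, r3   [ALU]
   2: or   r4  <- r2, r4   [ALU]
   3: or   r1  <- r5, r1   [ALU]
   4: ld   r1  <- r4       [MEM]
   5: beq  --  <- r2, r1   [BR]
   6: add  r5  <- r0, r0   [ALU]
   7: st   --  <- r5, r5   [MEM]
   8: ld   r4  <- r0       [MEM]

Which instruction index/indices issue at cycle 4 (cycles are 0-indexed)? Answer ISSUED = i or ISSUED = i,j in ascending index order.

0. add.ALU;xor.ALU @i0/i1  | pair
1. or.ALU;or.ALU @i2/i3  | pair
2. ld.MEM @i4  | RAW r1
3. beq.BR;add.ALU @i5/i6  | pair
4. st.MEM @i7  | no-port MEM/MEM
5. ld.MEM @i8  | tail

ISSUED = 7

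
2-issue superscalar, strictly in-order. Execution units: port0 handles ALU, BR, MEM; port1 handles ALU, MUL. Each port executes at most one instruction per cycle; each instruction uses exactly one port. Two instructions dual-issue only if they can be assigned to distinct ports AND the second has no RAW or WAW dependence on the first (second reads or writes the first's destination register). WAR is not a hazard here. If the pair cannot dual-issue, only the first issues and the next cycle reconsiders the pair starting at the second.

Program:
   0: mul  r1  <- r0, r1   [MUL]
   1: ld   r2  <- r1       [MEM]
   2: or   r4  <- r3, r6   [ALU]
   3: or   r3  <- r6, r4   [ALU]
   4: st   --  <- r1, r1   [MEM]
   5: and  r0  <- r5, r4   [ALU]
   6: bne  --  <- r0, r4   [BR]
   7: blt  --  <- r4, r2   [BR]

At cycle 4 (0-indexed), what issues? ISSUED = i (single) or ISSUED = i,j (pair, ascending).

  cy0 -> i0 (mul.MUL) RAW r1
  cy1 -> i1&i2 (ld.MEM;or.ALU) dual
  cy2 -> i3&i4 (or.ALU;st.MEM) dual
  cy3 -> i5 (and.ALU) RAW r0
  cy4 -> i6 (bne.BR) no-port BR/BR
  cy5 -> i7 (blt.BR) tail

ISSUED = 6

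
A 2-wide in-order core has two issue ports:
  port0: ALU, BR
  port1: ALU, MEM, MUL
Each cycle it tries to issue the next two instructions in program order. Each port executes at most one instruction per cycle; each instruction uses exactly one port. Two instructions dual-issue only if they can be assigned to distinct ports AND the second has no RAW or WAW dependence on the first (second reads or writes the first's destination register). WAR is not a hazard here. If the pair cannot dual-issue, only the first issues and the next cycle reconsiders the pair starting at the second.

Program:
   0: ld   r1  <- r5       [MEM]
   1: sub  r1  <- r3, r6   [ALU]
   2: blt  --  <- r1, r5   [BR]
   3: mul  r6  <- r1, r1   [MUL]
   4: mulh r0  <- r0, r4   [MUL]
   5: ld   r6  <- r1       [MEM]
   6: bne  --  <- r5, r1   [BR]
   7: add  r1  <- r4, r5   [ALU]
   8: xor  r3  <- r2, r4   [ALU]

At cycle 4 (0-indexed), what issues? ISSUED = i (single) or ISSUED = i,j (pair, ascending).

  cy0 -> i0 (ld) WAW r1
  cy1 -> i1 (sub) RAW r1
  cy2 -> i2,i3 (blt;mul) pair
  cy3 -> i4 (mulh) no-port MUL/MEM
  cy4 -> i5,i6 (ld;bne) pair
  cy5 -> i7,i8 (add;xor) pair

ISSUED = 5,6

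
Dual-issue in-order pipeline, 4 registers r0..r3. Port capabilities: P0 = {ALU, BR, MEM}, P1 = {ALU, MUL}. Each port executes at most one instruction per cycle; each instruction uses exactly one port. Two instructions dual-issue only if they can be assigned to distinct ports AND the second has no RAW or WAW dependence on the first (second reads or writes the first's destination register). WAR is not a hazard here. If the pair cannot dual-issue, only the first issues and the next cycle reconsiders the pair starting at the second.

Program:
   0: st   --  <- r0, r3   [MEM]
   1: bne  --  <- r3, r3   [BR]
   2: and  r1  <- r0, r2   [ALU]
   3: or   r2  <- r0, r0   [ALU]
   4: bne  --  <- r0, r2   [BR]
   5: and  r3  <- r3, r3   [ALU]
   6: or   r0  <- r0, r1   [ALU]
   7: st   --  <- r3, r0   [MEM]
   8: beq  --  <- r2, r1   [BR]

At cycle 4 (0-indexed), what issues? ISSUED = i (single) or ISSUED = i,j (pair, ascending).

c0: i0 st  no-port MEM/BR
c1: i1,i2 bne and  dual
c2: i3 or  RAW r2
c3: i4,i5 bne and  dual
c4: i6 or  RAW r0
c5: i7 st  no-port MEM/BR
c6: i8 beq  tail

ISSUED = 6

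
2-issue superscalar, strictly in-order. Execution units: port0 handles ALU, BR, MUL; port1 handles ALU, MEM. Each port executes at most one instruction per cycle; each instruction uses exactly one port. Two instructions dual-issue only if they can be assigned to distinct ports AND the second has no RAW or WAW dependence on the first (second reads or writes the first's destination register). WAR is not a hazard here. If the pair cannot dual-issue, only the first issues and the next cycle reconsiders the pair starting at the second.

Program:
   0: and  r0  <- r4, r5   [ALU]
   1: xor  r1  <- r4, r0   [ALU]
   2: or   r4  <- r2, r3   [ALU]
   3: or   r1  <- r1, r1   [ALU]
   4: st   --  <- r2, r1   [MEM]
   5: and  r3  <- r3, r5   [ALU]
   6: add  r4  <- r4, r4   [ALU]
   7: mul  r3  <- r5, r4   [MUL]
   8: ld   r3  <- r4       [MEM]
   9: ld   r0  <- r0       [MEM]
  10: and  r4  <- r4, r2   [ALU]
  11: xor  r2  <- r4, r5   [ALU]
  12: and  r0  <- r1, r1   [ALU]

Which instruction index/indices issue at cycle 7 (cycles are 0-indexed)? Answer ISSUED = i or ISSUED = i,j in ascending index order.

c0: i0 and  RAW r0
c1: i1+i2 xor+or  pair
c2: i3 or  RAW r1
c3: i4+i5 st+and  pair
c4: i6 add  RAW r4
c5: i7 mul  WAW r3
c6: i8 ld  no-port MEM/MEM
c7: i9+i10 ld+and  pair
c8: i11+i12 xor+and  pair

ISSUED = 9,10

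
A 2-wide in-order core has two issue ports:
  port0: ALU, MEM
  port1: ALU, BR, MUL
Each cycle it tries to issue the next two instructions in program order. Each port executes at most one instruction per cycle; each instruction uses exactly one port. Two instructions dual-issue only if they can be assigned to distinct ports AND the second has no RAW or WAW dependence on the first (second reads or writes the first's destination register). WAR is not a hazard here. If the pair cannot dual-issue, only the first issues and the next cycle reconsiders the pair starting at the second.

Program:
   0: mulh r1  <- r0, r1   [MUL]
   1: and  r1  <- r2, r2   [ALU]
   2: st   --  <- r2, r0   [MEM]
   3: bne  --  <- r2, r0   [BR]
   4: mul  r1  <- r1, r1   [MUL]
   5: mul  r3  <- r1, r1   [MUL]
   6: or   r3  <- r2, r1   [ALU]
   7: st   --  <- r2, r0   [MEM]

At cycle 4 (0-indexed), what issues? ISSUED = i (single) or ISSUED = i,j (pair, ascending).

ISSUED = 5

0. mulh.MUL @i0  | WAW r1
1. and.ALU/st.MEM @i1&i2  | 2-wide
2. bne.BR @i3  | no-port BR/MUL
3. mul.MUL @i4  | no-port MUL/MUL
4. mul.MUL @i5  | WAW r3
5. or.ALU/st.MEM @i6&i7  | 2-wide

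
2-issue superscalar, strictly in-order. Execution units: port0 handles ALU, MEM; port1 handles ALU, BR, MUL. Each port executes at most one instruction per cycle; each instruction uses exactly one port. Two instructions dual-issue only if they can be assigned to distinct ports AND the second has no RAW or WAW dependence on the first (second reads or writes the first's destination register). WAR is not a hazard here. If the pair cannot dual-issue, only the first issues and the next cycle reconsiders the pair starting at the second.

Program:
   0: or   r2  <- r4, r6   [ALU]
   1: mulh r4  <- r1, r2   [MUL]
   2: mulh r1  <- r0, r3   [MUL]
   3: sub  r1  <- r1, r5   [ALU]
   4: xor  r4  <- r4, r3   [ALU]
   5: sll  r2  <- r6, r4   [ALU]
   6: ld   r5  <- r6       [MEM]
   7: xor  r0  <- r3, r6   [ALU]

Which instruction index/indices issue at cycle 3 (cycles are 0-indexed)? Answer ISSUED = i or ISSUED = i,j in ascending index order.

ISSUED = 3,4

c0: i0 or.ALU  RAW r2
c1: i1 mulh.MUL  no-port MUL/MUL
c2: i2 mulh.MUL  RAW+WAW r1
c3: i3&i4 sub.ALU;xor.ALU  dual
c4: i5&i6 sll.ALU;ld.MEM  dual
c5: i7 xor.ALU  tail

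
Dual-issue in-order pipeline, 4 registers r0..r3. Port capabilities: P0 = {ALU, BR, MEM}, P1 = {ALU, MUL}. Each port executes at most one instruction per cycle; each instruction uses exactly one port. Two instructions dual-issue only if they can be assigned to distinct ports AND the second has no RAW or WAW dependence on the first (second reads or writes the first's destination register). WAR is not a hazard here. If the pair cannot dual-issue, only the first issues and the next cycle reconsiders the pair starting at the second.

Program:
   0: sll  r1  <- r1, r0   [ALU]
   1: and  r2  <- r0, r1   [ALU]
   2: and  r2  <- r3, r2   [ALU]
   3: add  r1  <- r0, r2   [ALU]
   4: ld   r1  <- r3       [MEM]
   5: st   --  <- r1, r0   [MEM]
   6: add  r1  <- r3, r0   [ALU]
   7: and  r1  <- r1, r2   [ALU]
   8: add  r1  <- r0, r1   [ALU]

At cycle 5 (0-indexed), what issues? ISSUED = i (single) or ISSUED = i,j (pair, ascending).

ISSUED = 5,6

c0: i0 sll.ALU  RAW r1
c1: i1 and.ALU  RAW+WAW r2
c2: i2 and.ALU  RAW r2
c3: i3 add.ALU  WAW r1
c4: i4 ld.MEM  no-port MEM/MEM
c5: i5/i6 st.MEM/add.ALU  pair
c6: i7 and.ALU  RAW+WAW r1
c7: i8 add.ALU  tail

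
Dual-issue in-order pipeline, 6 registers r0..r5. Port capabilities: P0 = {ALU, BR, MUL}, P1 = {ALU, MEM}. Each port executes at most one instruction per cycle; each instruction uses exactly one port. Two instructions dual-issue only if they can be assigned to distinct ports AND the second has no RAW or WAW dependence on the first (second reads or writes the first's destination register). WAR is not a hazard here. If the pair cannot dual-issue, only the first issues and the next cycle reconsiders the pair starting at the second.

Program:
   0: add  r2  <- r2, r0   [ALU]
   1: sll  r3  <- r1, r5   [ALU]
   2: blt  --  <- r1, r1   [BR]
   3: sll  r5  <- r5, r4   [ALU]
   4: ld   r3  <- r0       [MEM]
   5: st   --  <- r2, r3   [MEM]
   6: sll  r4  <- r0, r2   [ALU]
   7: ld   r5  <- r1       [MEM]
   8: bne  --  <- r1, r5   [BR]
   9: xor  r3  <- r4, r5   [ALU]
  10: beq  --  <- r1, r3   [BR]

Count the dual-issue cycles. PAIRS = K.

PAIRS = 4

0. add.ALU/sll.ALU @i0,i1  | 2-wide
1. blt.BR/sll.ALU @i2,i3  | 2-wide
2. ld.MEM @i4  | no-port MEM/MEM
3. st.MEM/sll.ALU @i5,i6  | 2-wide
4. ld.MEM @i7  | RAW r5
5. bne.BR/xor.ALU @i8,i9  | 2-wide
6. beq.BR @i10  | tail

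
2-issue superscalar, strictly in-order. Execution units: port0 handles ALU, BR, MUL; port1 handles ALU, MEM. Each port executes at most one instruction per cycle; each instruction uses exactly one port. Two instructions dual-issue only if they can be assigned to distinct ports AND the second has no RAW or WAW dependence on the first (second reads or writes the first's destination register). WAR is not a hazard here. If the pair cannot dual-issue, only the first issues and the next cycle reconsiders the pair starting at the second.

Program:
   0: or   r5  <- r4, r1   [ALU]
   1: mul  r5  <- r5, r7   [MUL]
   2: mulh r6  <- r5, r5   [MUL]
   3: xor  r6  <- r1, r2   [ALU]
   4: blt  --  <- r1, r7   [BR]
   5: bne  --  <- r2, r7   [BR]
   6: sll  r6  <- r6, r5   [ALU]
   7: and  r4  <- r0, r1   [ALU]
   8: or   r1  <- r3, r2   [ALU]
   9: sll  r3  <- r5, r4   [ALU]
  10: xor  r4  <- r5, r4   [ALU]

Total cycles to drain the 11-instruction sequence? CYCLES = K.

  cy0 -> i0 (or.ALU) RAW+WAW r5
  cy1 -> i1 (mul.MUL) no-port MUL/MUL
  cy2 -> i2 (mulh.MUL) WAW r6
  cy3 -> i3/i4 (xor.ALU blt.BR) pair
  cy4 -> i5/i6 (bne.BR sll.ALU) pair
  cy5 -> i7/i8 (and.ALU or.ALU) pair
  cy6 -> i9/i10 (sll.ALU xor.ALU) pair

CYCLES = 7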